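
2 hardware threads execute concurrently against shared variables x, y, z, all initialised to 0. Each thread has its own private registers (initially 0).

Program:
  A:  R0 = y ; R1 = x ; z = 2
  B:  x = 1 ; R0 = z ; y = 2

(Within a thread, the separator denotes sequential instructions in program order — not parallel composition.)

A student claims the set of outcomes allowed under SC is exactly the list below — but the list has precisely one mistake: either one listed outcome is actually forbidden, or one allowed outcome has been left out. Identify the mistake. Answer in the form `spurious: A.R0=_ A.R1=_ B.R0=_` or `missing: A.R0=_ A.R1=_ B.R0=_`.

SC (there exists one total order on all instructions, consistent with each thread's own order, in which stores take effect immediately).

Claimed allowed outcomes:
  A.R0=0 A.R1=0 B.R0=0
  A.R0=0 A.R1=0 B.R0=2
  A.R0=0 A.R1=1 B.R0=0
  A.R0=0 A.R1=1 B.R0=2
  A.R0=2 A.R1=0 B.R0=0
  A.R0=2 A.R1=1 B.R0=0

outcome vector order: (A.R0,A.R1,B.R0)
[SC] allowed = {0/0/0, 0/0/2, 0/1/0, 0/1/2, 2/1/0}
claimed∖SC = {2/0/0}

spurious: A.R0=2 A.R1=0 B.R0=0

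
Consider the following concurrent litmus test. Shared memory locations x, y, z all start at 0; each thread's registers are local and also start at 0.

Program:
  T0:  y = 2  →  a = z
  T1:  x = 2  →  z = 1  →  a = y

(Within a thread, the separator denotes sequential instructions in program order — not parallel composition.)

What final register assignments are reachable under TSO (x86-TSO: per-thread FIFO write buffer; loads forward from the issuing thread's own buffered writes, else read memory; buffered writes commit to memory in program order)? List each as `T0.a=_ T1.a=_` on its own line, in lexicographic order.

T0.a=0 T1.a=0
T0.a=0 T1.a=2
T0.a=1 T1.a=0
T0.a=1 T1.a=2

outcome vector order: (T0.a,T1.a)
|TSO outcomes| = 4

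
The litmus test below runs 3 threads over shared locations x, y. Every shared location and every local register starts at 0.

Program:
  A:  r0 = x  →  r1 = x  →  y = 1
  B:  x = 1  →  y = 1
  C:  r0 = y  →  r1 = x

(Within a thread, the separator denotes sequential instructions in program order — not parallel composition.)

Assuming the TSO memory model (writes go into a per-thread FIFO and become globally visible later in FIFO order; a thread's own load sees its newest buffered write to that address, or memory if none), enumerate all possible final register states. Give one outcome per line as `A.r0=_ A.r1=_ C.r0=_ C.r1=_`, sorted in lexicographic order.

outcome vector order: (A.r0,A.r1,C.r0,C.r1)
|TSO outcomes| = 10

A.r0=0 A.r1=0 C.r0=0 C.r1=0
A.r0=0 A.r1=0 C.r0=0 C.r1=1
A.r0=0 A.r1=0 C.r0=1 C.r1=0
A.r0=0 A.r1=0 C.r0=1 C.r1=1
A.r0=0 A.r1=1 C.r0=0 C.r1=0
A.r0=0 A.r1=1 C.r0=0 C.r1=1
A.r0=0 A.r1=1 C.r0=1 C.r1=1
A.r0=1 A.r1=1 C.r0=0 C.r1=0
A.r0=1 A.r1=1 C.r0=0 C.r1=1
A.r0=1 A.r1=1 C.r0=1 C.r1=1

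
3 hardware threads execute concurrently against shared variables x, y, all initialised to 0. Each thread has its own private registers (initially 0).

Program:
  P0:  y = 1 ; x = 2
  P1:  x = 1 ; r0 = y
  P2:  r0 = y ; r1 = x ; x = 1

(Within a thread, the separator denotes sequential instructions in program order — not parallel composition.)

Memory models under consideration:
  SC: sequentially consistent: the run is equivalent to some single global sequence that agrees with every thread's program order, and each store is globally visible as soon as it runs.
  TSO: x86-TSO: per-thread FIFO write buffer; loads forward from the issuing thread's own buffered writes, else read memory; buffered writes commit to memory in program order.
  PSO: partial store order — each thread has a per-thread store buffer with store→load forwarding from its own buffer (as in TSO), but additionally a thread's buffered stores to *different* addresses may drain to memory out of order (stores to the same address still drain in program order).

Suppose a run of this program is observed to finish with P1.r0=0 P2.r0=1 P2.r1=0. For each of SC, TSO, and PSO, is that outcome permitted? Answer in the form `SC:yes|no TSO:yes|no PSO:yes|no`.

SC:no TSO:yes PSO:yes

outcome vector order: (P1.r0,P2.r0,P2.r1)
SC: 11 outcomes — {<0 0 0>, <0 0 1>, <0 0 2>, <0 1 1>, <0 1 2>, <1 0 0>, <1 0 1>, <1 0 2>, <1 1 0>, <1 1 1>, <1 1 2>}
TSO: 12 outcomes — {<0 0 0>, <0 0 1>, <0 0 2>, <0 1 0>, <0 1 1>, <0 1 2>, <1 0 0>, <1 0 1>, <1 0 2>, <1 1 0>, <1 1 1>, <1 1 2>}
PSO: 12 outcomes — {<0 0 0>, <0 0 1>, <0 0 2>, <0 1 0>, <0 1 1>, <0 1 2>, <1 0 0>, <1 0 1>, <1 0 2>, <1 1 0>, <1 1 1>, <1 1 2>}
target <0 1 0> ∈ {TSO,PSO}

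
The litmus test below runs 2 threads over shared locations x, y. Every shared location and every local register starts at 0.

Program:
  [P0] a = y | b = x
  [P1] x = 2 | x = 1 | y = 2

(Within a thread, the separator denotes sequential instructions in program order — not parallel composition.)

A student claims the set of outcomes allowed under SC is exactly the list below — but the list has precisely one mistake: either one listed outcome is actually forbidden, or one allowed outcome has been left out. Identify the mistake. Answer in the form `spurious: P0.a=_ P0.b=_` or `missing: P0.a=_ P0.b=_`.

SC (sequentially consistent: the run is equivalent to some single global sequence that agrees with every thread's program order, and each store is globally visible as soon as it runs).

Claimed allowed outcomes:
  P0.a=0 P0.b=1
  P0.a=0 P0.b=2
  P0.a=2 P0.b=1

outcome vector order: (P0.a,P0.b)
SC (4): 0/0, 0/1, 0/2, 2/1
SC∖claimed = {0/0}

missing: P0.a=0 P0.b=0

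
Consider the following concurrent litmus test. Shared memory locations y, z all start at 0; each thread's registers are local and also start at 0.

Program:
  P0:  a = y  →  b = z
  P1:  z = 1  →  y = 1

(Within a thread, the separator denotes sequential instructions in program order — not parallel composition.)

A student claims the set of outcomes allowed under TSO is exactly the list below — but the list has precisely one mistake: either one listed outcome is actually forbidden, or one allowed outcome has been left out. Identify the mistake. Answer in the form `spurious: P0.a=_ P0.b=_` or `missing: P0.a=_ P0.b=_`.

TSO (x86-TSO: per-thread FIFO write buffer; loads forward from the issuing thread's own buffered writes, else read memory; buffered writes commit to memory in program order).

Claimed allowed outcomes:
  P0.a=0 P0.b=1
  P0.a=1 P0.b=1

outcome vector order: (P0.a,P0.b)
under TSO → 0/0, 0/1, 1/1
TSO∖claimed = {0/0}

missing: P0.a=0 P0.b=0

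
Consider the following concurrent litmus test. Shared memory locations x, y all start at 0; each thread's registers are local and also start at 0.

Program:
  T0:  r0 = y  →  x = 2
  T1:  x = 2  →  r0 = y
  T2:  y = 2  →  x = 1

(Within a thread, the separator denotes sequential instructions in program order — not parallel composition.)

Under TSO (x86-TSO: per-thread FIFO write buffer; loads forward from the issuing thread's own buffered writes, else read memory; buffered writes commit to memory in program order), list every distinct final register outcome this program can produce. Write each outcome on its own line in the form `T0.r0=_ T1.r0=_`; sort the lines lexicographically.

T0.r0=0 T1.r0=0
T0.r0=0 T1.r0=2
T0.r0=2 T1.r0=0
T0.r0=2 T1.r0=2

outcome vector order: (T0.r0,T1.r0)
|TSO outcomes| = 4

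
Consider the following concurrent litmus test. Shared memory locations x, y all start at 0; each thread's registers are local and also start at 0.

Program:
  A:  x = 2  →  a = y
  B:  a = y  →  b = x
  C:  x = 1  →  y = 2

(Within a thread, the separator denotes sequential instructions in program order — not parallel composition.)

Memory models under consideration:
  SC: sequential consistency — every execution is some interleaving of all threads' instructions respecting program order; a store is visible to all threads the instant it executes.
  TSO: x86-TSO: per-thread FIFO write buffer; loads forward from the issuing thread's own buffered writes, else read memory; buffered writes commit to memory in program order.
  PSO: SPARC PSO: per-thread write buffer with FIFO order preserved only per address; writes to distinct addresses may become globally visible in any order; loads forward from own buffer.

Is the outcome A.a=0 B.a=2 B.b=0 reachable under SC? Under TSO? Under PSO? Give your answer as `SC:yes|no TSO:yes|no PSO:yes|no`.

SC:no TSO:no PSO:yes

outcome vector order: (A.a,B.a,B.b)
SC (10): <0 0 0>, <0 0 1>, <0 0 2>, <0 2 1>, <0 2 2>, <2 0 0>, <2 0 1>, <2 0 2>, <2 2 1>, <2 2 2>
TSO (10): <0 0 0>, <0 0 1>, <0 0 2>, <0 2 1>, <0 2 2>, <2 0 0>, <2 0 1>, <2 0 2>, <2 2 1>, <2 2 2>
PSO (12): <0 0 0>, <0 0 1>, <0 0 2>, <0 2 0>, <0 2 1>, <0 2 2>, <2 0 0>, <2 0 1>, <2 0 2>, <2 2 0>, <2 2 1>, <2 2 2>
target <0 2 0> ∈ {PSO}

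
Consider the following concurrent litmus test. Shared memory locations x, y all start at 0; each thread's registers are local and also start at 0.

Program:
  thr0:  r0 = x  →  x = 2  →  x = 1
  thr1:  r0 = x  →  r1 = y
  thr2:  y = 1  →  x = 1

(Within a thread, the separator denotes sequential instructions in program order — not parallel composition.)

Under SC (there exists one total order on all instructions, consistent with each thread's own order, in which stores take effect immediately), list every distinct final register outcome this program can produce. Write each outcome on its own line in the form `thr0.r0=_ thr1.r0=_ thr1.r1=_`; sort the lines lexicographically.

thr0.r0=0 thr1.r0=0 thr1.r1=0
thr0.r0=0 thr1.r0=0 thr1.r1=1
thr0.r0=0 thr1.r0=1 thr1.r1=0
thr0.r0=0 thr1.r0=1 thr1.r1=1
thr0.r0=0 thr1.r0=2 thr1.r1=0
thr0.r0=0 thr1.r0=2 thr1.r1=1
thr0.r0=1 thr1.r0=0 thr1.r1=0
thr0.r0=1 thr1.r0=0 thr1.r1=1
thr0.r0=1 thr1.r0=1 thr1.r1=1
thr0.r0=1 thr1.r0=2 thr1.r1=1

outcome vector order: (thr0.r0,thr1.r0,thr1.r1)
|SC outcomes| = 10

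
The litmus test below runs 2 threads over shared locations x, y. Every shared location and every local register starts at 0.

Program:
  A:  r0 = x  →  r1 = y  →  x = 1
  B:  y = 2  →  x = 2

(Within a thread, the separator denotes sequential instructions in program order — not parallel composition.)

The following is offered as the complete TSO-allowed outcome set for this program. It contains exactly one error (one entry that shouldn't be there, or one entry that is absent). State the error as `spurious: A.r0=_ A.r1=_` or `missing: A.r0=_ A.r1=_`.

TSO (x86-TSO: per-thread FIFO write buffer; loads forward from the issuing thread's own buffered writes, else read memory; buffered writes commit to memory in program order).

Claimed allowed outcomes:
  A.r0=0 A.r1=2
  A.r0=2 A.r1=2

outcome vector order: (A.r0,A.r1)
under TSO → (0,0) (0,2) (2,2)
TSO∖claimed = {(0,0)}

missing: A.r0=0 A.r1=0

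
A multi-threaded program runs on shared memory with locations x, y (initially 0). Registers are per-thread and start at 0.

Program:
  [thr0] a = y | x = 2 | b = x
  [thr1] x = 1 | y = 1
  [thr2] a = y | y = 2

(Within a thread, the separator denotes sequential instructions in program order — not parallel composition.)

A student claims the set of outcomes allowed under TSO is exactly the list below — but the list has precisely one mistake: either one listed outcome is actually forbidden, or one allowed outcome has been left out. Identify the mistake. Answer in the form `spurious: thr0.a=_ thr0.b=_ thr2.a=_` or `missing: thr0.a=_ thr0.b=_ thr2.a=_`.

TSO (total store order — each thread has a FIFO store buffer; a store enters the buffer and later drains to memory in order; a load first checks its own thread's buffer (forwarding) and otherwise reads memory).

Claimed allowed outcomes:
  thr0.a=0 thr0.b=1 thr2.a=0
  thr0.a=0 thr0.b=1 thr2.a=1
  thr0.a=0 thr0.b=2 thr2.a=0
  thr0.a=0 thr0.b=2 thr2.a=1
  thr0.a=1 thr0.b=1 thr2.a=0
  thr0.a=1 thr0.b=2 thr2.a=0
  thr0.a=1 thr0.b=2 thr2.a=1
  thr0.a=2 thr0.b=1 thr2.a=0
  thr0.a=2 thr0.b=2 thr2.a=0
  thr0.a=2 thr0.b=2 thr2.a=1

spurious: thr0.a=1 thr0.b=1 thr2.a=0

outcome vector order: (thr0.a,thr0.b,thr2.a)
under TSO → 0/1/0; 0/1/1; 0/2/0; 0/2/1; 1/2/0; 1/2/1; 2/1/0; 2/2/0; 2/2/1
claimed∖TSO = {1/1/0}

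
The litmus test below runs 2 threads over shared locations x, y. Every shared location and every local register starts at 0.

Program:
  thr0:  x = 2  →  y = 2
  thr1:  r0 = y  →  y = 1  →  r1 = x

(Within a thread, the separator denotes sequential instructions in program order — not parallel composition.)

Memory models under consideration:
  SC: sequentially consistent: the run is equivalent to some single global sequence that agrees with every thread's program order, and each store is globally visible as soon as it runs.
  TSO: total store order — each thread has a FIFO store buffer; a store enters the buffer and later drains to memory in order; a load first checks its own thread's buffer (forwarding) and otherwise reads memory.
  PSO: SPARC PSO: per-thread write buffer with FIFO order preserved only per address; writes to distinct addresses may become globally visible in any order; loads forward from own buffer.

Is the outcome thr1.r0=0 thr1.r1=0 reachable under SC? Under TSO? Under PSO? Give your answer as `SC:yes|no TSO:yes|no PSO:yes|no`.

SC:yes TSO:yes PSO:yes

outcome vector order: (thr1.r0,thr1.r1)
SC: 3 outcomes — {0/0; 0/2; 2/2}
TSO: 3 outcomes — {0/0; 0/2; 2/2}
PSO: 4 outcomes — {0/0; 0/2; 2/0; 2/2}
target 0/0 ∈ {SC,TSO,PSO}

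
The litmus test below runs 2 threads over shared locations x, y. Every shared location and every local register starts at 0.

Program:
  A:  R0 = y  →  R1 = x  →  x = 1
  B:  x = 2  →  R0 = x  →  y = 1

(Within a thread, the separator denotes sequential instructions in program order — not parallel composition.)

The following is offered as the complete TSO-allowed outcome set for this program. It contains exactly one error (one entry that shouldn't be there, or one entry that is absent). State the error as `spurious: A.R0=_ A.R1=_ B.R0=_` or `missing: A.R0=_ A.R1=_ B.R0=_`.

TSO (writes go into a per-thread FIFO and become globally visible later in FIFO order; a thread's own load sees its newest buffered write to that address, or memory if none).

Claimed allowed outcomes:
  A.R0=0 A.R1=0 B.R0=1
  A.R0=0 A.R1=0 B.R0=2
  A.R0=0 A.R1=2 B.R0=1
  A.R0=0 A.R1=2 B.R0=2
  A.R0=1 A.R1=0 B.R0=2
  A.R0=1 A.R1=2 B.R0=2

spurious: A.R0=1 A.R1=0 B.R0=2

outcome vector order: (A.R0,A.R1,B.R0)
TSO: 5 outcomes — {0/0/1, 0/0/2, 0/2/1, 0/2/2, 1/2/2}
claimed∖TSO = {1/0/2}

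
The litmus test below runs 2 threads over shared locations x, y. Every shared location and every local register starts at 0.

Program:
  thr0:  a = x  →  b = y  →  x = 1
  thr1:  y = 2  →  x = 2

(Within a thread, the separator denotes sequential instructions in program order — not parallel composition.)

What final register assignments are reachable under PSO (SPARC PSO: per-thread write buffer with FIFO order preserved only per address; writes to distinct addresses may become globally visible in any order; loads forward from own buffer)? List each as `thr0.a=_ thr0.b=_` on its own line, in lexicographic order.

thr0.a=0 thr0.b=0
thr0.a=0 thr0.b=2
thr0.a=2 thr0.b=0
thr0.a=2 thr0.b=2

outcome vector order: (thr0.a,thr0.b)
|PSO outcomes| = 4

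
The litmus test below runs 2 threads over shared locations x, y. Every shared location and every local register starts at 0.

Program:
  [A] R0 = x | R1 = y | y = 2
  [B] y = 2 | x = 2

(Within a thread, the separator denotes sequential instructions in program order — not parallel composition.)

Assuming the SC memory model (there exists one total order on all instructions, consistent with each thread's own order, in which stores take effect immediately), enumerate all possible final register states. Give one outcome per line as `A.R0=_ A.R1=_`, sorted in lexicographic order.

outcome vector order: (A.R0,A.R1)
|SC outcomes| = 3

A.R0=0 A.R1=0
A.R0=0 A.R1=2
A.R0=2 A.R1=2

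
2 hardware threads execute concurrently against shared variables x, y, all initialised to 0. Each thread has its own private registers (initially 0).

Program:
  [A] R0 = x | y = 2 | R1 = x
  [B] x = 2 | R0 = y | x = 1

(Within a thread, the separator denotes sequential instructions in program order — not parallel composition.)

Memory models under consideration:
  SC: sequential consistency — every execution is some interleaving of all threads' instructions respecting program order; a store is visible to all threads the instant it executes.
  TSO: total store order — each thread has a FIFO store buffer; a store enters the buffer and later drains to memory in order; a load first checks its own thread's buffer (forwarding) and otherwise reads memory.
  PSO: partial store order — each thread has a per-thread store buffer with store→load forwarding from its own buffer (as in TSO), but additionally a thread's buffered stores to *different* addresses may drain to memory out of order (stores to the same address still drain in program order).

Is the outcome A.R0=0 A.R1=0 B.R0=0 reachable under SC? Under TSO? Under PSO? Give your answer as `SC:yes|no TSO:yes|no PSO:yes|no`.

SC:no TSO:yes PSO:yes

outcome vector order: (A.R0,A.R1,B.R0)
SC (10): <0 0 2>; <0 1 0>; <0 1 2>; <0 2 0>; <0 2 2>; <1 1 0>; <2 1 0>; <2 1 2>; <2 2 0>; <2 2 2>
TSO (11): <0 0 0>; <0 0 2>; <0 1 0>; <0 1 2>; <0 2 0>; <0 2 2>; <1 1 0>; <2 1 0>; <2 1 2>; <2 2 0>; <2 2 2>
PSO (11): <0 0 0>; <0 0 2>; <0 1 0>; <0 1 2>; <0 2 0>; <0 2 2>; <1 1 0>; <2 1 0>; <2 1 2>; <2 2 0>; <2 2 2>
target <0 0 0> ∈ {TSO,PSO}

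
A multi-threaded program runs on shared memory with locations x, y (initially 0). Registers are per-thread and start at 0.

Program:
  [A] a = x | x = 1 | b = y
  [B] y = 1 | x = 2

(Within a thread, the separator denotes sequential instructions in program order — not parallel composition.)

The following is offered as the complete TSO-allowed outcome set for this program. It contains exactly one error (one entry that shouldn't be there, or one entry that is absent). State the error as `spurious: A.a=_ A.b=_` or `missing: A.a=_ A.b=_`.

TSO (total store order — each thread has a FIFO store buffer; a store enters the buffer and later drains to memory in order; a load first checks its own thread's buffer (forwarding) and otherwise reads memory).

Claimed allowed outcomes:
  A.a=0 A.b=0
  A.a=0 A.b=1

missing: A.a=2 A.b=1

outcome vector order: (A.a,A.b)
TSO (3): (0,0) (0,1) (2,1)
TSO∖claimed = {(2,1)}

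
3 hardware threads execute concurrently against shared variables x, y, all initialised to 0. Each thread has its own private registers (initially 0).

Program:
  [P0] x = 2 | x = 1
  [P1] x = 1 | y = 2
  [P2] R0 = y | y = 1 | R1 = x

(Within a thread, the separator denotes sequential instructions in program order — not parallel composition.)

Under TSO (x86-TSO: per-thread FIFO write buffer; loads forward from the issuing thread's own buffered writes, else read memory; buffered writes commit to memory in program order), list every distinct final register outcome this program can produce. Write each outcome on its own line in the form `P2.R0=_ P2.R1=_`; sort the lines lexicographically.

outcome vector order: (P2.R0,P2.R1)
|TSO outcomes| = 5

P2.R0=0 P2.R1=0
P2.R0=0 P2.R1=1
P2.R0=0 P2.R1=2
P2.R0=2 P2.R1=1
P2.R0=2 P2.R1=2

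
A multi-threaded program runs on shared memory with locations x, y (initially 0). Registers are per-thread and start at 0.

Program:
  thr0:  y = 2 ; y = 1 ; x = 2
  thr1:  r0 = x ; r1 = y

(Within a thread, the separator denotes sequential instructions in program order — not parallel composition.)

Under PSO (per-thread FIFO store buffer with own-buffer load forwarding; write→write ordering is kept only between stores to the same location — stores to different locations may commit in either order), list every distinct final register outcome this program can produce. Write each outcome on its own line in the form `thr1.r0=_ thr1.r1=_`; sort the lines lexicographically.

outcome vector order: (thr1.r0,thr1.r1)
|PSO outcomes| = 6

thr1.r0=0 thr1.r1=0
thr1.r0=0 thr1.r1=1
thr1.r0=0 thr1.r1=2
thr1.r0=2 thr1.r1=0
thr1.r0=2 thr1.r1=1
thr1.r0=2 thr1.r1=2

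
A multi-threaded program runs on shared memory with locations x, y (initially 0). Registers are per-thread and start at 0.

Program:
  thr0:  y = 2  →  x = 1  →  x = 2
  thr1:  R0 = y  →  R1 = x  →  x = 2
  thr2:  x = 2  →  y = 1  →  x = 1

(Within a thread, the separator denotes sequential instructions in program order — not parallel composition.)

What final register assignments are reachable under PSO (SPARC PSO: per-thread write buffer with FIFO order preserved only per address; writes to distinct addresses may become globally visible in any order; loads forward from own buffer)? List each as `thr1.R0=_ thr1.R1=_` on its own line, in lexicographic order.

thr1.R0=0 thr1.R1=0
thr1.R0=0 thr1.R1=1
thr1.R0=0 thr1.R1=2
thr1.R0=1 thr1.R1=0
thr1.R0=1 thr1.R1=1
thr1.R0=1 thr1.R1=2
thr1.R0=2 thr1.R1=0
thr1.R0=2 thr1.R1=1
thr1.R0=2 thr1.R1=2

outcome vector order: (thr1.R0,thr1.R1)
|PSO outcomes| = 9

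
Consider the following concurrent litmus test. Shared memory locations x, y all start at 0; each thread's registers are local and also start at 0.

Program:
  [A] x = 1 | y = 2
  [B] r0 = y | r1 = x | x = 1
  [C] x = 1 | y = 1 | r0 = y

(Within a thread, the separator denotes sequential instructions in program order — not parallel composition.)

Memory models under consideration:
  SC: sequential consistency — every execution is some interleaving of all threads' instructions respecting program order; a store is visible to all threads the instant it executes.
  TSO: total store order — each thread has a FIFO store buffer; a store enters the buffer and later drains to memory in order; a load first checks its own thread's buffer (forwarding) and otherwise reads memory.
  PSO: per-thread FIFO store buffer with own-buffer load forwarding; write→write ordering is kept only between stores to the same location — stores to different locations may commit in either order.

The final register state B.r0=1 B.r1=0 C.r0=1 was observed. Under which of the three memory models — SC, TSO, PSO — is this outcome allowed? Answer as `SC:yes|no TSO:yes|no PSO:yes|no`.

SC:no TSO:no PSO:yes

outcome vector order: (B.r0,B.r1,C.r0)
under SC → <0 0 1> <0 0 2> <0 1 1> <0 1 2> <1 1 1> <1 1 2> <2 1 1> <2 1 2>
under TSO → <0 0 1> <0 0 2> <0 1 1> <0 1 2> <1 1 1> <1 1 2> <2 1 1> <2 1 2>
under PSO → <0 0 1> <0 0 2> <0 1 1> <0 1 2> <1 0 1> <1 0 2> <1 1 1> <1 1 2> <2 0 1> <2 0 2> <2 1 1> <2 1 2>
target <1 0 1> ∈ {PSO}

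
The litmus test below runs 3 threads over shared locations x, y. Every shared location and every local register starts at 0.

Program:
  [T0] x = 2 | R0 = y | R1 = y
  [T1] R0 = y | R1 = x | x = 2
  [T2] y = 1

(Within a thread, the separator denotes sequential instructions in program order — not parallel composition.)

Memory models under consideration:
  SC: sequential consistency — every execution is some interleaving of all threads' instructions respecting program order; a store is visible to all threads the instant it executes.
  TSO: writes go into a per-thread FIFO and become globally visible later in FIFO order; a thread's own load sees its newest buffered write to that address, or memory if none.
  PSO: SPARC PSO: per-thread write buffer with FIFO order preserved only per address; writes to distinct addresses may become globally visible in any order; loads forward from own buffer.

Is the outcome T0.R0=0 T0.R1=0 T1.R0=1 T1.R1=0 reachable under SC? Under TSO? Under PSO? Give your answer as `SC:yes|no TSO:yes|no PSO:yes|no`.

outcome vector order: (T0.R0,T0.R1,T1.R0,T1.R1)
SC: 10 outcomes — {0/0/0/0, 0/0/0/2, 0/0/1/2, 0/1/0/0, 0/1/0/2, 0/1/1/2, 1/1/0/0, 1/1/0/2, 1/1/1/0, 1/1/1/2}
TSO: 12 outcomes — {0/0/0/0, 0/0/0/2, 0/0/1/0, 0/0/1/2, 0/1/0/0, 0/1/0/2, 0/1/1/0, 0/1/1/2, 1/1/0/0, 1/1/0/2, 1/1/1/0, 1/1/1/2}
PSO: 12 outcomes — {0/0/0/0, 0/0/0/2, 0/0/1/0, 0/0/1/2, 0/1/0/0, 0/1/0/2, 0/1/1/0, 0/1/1/2, 1/1/0/0, 1/1/0/2, 1/1/1/0, 1/1/1/2}
target 0/0/1/0 ∈ {TSO,PSO}

SC:no TSO:yes PSO:yes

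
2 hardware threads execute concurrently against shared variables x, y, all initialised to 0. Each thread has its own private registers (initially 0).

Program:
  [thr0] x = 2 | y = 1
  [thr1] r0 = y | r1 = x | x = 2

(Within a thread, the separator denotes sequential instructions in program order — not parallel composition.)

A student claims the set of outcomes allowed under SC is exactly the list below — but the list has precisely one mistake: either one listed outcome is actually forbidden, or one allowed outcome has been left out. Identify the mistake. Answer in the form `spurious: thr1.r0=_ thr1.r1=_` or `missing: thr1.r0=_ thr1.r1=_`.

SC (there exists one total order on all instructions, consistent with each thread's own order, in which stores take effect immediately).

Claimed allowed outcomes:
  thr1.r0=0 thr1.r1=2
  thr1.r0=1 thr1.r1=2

missing: thr1.r0=0 thr1.r1=0

outcome vector order: (thr1.r0,thr1.r1)
SC: 3 outcomes — {(0,0) (0,2) (1,2)}
SC∖claimed = {(0,0)}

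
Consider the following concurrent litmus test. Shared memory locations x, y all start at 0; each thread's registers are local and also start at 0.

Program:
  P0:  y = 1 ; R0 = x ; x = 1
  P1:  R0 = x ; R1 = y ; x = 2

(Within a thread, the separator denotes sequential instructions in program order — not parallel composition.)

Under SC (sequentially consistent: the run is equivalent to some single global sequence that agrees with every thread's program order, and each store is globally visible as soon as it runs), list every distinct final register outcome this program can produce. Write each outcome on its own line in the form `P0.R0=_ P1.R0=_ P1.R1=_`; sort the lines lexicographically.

P0.R0=0 P1.R0=0 P1.R1=0
P0.R0=0 P1.R0=0 P1.R1=1
P0.R0=0 P1.R0=1 P1.R1=1
P0.R0=2 P1.R0=0 P1.R1=0
P0.R0=2 P1.R0=0 P1.R1=1

outcome vector order: (P0.R0,P1.R0,P1.R1)
|SC outcomes| = 5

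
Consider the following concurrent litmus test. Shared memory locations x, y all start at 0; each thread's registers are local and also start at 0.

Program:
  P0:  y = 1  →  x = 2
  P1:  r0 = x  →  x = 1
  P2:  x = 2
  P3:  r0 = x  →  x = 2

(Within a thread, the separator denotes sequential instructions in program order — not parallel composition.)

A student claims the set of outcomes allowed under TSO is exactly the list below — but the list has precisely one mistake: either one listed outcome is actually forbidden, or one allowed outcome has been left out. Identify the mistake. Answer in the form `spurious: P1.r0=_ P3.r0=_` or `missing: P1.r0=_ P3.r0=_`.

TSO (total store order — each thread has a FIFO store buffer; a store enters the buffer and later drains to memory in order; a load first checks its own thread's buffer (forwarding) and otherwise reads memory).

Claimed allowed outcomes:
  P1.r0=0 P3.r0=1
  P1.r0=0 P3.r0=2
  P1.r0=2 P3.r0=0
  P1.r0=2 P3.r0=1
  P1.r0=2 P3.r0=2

missing: P1.r0=0 P3.r0=0

outcome vector order: (P1.r0,P3.r0)
TSO: 6 outcomes — {00, 01, 02, 20, 21, 22}
TSO∖claimed = {00}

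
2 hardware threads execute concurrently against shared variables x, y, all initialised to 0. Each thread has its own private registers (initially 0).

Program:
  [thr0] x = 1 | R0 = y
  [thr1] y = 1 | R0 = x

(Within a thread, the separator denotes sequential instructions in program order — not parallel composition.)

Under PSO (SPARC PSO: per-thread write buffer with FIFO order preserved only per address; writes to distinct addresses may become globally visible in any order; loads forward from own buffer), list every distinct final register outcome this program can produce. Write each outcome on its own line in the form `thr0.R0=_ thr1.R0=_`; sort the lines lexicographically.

outcome vector order: (thr0.R0,thr1.R0)
|PSO outcomes| = 4

thr0.R0=0 thr1.R0=0
thr0.R0=0 thr1.R0=1
thr0.R0=1 thr1.R0=0
thr0.R0=1 thr1.R0=1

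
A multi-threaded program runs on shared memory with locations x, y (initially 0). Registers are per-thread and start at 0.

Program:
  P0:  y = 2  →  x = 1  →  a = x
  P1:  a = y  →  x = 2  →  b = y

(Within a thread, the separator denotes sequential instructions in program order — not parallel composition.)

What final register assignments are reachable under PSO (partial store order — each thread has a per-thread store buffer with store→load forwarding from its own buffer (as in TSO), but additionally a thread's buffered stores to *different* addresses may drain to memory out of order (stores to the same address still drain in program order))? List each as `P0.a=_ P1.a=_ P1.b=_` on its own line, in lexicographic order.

outcome vector order: (P0.a,P1.a,P1.b)
|PSO outcomes| = 6

P0.a=1 P1.a=0 P1.b=0
P0.a=1 P1.a=0 P1.b=2
P0.a=1 P1.a=2 P1.b=2
P0.a=2 P1.a=0 P1.b=0
P0.a=2 P1.a=0 P1.b=2
P0.a=2 P1.a=2 P1.b=2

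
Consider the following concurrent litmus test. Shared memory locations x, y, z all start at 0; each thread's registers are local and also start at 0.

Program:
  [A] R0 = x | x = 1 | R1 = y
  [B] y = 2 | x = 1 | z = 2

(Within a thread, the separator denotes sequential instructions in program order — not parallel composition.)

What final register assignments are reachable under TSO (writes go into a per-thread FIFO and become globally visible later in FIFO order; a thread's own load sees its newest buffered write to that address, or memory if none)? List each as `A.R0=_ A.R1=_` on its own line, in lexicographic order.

outcome vector order: (A.R0,A.R1)
|TSO outcomes| = 3

A.R0=0 A.R1=0
A.R0=0 A.R1=2
A.R0=1 A.R1=2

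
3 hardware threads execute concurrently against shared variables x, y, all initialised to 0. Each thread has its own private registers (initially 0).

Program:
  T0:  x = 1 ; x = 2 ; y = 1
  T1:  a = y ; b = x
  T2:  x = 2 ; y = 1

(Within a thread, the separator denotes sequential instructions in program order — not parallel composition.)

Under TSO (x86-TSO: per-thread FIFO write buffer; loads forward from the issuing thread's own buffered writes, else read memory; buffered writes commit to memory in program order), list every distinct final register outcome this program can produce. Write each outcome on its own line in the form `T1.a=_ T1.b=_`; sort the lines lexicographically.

T1.a=0 T1.b=0
T1.a=0 T1.b=1
T1.a=0 T1.b=2
T1.a=1 T1.b=1
T1.a=1 T1.b=2

outcome vector order: (T1.a,T1.b)
|TSO outcomes| = 5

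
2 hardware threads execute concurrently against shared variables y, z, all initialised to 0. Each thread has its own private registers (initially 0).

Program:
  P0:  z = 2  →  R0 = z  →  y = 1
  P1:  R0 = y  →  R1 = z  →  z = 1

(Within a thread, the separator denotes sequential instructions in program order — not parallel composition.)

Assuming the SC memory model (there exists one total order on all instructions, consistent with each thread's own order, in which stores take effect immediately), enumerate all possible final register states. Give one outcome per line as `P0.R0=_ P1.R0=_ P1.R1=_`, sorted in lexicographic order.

P0.R0=1 P1.R0=0 P1.R1=0
P0.R0=1 P1.R0=0 P1.R1=2
P0.R0=2 P1.R0=0 P1.R1=0
P0.R0=2 P1.R0=0 P1.R1=2
P0.R0=2 P1.R0=1 P1.R1=2

outcome vector order: (P0.R0,P1.R0,P1.R1)
|SC outcomes| = 5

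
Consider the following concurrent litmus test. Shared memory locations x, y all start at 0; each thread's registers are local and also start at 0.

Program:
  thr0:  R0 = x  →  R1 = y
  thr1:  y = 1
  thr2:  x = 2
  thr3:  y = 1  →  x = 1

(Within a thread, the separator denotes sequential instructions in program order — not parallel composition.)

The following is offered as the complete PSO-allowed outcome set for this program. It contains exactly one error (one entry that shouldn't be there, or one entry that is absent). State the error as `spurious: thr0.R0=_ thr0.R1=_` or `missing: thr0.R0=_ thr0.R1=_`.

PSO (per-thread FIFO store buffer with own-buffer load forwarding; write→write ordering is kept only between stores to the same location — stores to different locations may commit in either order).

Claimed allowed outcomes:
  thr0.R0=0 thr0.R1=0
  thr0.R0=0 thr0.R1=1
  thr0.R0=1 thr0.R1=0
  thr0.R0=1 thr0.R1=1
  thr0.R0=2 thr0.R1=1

missing: thr0.R0=2 thr0.R1=0

outcome vector order: (thr0.R0,thr0.R1)
under PSO → 0/0; 0/1; 1/0; 1/1; 2/0; 2/1
PSO∖claimed = {2/0}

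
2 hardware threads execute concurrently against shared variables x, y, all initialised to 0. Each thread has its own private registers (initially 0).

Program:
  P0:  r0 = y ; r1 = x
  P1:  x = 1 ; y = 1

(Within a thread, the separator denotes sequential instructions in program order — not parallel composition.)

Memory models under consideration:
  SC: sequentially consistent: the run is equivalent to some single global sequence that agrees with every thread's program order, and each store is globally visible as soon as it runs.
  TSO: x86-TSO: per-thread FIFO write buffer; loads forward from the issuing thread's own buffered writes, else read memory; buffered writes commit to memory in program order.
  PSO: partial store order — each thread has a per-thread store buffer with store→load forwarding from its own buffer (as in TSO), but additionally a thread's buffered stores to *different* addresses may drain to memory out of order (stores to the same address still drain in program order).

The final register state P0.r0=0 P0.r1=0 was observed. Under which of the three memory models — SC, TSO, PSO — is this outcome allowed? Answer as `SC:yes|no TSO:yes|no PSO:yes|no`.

SC:yes TSO:yes PSO:yes

outcome vector order: (P0.r0,P0.r1)
SC: 3 outcomes — {0/0 0/1 1/1}
TSO: 3 outcomes — {0/0 0/1 1/1}
PSO: 4 outcomes — {0/0 0/1 1/0 1/1}
target 0/0 ∈ {SC,TSO,PSO}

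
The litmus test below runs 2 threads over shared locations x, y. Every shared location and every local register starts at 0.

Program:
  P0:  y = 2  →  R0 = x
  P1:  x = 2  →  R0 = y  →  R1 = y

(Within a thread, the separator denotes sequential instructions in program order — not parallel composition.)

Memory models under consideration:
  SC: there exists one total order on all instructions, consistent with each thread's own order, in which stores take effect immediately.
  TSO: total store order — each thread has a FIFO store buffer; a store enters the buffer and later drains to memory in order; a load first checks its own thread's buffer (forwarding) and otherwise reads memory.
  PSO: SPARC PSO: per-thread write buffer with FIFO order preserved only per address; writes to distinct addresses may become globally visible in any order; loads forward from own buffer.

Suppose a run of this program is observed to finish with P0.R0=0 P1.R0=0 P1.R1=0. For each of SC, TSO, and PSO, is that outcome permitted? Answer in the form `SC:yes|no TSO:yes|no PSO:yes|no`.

outcome vector order: (P0.R0,P1.R0,P1.R1)
under SC → 0/2/2 2/0/0 2/0/2 2/2/2
under TSO → 0/0/0 0/0/2 0/2/2 2/0/0 2/0/2 2/2/2
under PSO → 0/0/0 0/0/2 0/2/2 2/0/0 2/0/2 2/2/2
target 0/0/0 ∈ {TSO,PSO}

SC:no TSO:yes PSO:yes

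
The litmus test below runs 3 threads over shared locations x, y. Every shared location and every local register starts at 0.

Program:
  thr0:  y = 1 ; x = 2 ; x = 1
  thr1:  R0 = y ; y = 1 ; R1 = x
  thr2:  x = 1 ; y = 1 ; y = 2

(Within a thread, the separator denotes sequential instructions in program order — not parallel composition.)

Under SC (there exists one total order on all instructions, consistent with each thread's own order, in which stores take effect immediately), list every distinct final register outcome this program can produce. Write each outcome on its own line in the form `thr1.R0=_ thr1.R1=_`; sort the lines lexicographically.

outcome vector order: (thr1.R0,thr1.R1)
|SC outcomes| = 8

thr1.R0=0 thr1.R1=0
thr1.R0=0 thr1.R1=1
thr1.R0=0 thr1.R1=2
thr1.R0=1 thr1.R1=0
thr1.R0=1 thr1.R1=1
thr1.R0=1 thr1.R1=2
thr1.R0=2 thr1.R1=1
thr1.R0=2 thr1.R1=2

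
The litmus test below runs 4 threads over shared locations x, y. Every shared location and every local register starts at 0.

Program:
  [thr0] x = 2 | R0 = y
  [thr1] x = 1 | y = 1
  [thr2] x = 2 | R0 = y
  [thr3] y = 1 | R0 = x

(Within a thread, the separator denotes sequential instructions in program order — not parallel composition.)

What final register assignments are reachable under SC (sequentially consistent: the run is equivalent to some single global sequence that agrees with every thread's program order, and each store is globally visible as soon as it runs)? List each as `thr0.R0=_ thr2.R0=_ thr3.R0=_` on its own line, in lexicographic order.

outcome vector order: (thr0.R0,thr2.R0,thr3.R0)
|SC outcomes| = 9

thr0.R0=0 thr2.R0=0 thr3.R0=1
thr0.R0=0 thr2.R0=0 thr3.R0=2
thr0.R0=0 thr2.R0=1 thr3.R0=1
thr0.R0=0 thr2.R0=1 thr3.R0=2
thr0.R0=1 thr2.R0=0 thr3.R0=1
thr0.R0=1 thr2.R0=0 thr3.R0=2
thr0.R0=1 thr2.R0=1 thr3.R0=0
thr0.R0=1 thr2.R0=1 thr3.R0=1
thr0.R0=1 thr2.R0=1 thr3.R0=2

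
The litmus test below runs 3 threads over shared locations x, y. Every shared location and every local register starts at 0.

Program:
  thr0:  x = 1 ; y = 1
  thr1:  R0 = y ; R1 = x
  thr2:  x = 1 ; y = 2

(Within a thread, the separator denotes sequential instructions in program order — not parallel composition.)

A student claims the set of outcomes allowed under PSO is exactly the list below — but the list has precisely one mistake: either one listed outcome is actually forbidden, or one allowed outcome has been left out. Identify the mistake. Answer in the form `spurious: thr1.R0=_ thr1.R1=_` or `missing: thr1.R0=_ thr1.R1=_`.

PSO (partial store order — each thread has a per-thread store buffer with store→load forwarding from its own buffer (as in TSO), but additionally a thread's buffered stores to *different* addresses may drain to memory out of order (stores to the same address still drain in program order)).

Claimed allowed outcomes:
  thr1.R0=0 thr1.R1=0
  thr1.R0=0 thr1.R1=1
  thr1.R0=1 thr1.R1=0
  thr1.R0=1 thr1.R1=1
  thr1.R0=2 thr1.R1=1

outcome vector order: (thr1.R0,thr1.R1)
under PSO → <0 0>; <0 1>; <1 0>; <1 1>; <2 0>; <2 1>
PSO∖claimed = {<2 0>}

missing: thr1.R0=2 thr1.R1=0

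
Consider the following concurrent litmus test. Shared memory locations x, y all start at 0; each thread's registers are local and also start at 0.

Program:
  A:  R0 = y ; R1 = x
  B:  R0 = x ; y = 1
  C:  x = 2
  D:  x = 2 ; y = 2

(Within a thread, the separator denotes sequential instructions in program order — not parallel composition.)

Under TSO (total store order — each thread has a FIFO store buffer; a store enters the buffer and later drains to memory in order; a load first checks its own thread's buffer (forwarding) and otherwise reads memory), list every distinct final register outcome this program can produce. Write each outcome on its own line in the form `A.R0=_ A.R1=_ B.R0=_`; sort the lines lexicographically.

outcome vector order: (A.R0,A.R1,B.R0)
|TSO outcomes| = 9

A.R0=0 A.R1=0 B.R0=0
A.R0=0 A.R1=0 B.R0=2
A.R0=0 A.R1=2 B.R0=0
A.R0=0 A.R1=2 B.R0=2
A.R0=1 A.R1=0 B.R0=0
A.R0=1 A.R1=2 B.R0=0
A.R0=1 A.R1=2 B.R0=2
A.R0=2 A.R1=2 B.R0=0
A.R0=2 A.R1=2 B.R0=2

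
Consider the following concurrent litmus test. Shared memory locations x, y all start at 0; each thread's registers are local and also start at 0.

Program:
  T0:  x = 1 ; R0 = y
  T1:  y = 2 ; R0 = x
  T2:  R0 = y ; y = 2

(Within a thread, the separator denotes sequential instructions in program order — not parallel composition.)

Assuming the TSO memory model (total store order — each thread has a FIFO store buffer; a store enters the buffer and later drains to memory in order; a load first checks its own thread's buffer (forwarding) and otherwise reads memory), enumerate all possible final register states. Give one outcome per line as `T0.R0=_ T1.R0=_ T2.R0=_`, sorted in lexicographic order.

outcome vector order: (T0.R0,T1.R0,T2.R0)
|TSO outcomes| = 8

T0.R0=0 T1.R0=0 T2.R0=0
T0.R0=0 T1.R0=0 T2.R0=2
T0.R0=0 T1.R0=1 T2.R0=0
T0.R0=0 T1.R0=1 T2.R0=2
T0.R0=2 T1.R0=0 T2.R0=0
T0.R0=2 T1.R0=0 T2.R0=2
T0.R0=2 T1.R0=1 T2.R0=0
T0.R0=2 T1.R0=1 T2.R0=2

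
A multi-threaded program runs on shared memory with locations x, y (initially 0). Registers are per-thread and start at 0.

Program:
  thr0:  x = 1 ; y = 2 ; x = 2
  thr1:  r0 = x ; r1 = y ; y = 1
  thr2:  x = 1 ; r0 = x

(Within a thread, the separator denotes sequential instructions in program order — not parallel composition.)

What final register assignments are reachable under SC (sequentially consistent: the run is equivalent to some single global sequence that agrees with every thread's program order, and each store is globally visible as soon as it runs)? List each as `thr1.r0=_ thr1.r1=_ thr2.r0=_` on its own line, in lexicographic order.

thr1.r0=0 thr1.r1=0 thr2.r0=1
thr1.r0=0 thr1.r1=0 thr2.r0=2
thr1.r0=0 thr1.r1=2 thr2.r0=1
thr1.r0=0 thr1.r1=2 thr2.r0=2
thr1.r0=1 thr1.r1=0 thr2.r0=1
thr1.r0=1 thr1.r1=0 thr2.r0=2
thr1.r0=1 thr1.r1=2 thr2.r0=1
thr1.r0=1 thr1.r1=2 thr2.r0=2
thr1.r0=2 thr1.r1=2 thr2.r0=1
thr1.r0=2 thr1.r1=2 thr2.r0=2

outcome vector order: (thr1.r0,thr1.r1,thr2.r0)
|SC outcomes| = 10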